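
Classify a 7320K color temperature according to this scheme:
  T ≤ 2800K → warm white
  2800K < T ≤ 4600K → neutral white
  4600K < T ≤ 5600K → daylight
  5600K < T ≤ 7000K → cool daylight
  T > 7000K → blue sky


Temperature: 7320K
7320K > 7000K → blue sky
Classification: blue sky


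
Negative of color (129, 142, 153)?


Invert: (255-R, 255-G, 255-B)
R: 255-129 = 126
G: 255-142 = 113
B: 255-153 = 102
= RGB(126, 113, 102)


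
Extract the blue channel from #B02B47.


Color: #B02B47
R = B0 = 176
G = 2B = 43
B = 47 = 71
Blue = 71


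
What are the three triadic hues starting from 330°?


Triadic: equally spaced at 120° intervals
H1 = 330°
H2 = (330 + 120) mod 360 = 90°
H3 = (330 + 240) mod 360 = 210°
Triadic = 330°, 90°, 210°


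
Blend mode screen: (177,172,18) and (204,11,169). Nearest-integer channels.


Screen: C = 255 - (255-A)×(255-B)/255, rounded to nearest integer
R: 255 - (255-177)×(255-204)/255 = 255 - 3978/255 ≈ 255 - 15.600 = 239.400 → 239
G: 255 - (255-172)×(255-11)/255 = 255 - 20252/255 ≈ 255 - 79.420 = 175.580 → 176
B: 255 - (255-18)×(255-169)/255 = 255 - 20382/255 ≈ 255 - 79.929 = 175.071 → 175
= RGB(239, 176, 175)


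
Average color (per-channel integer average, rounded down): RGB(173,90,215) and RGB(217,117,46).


Midpoint: each channel = ⌊(C₁+C₂)/2⌋
R: ⌊(173+217)/2⌋ = 195
G: ⌊(90+117)/2⌋ = 103
B: ⌊(215+46)/2⌋ = 130
= RGB(195, 103, 130)


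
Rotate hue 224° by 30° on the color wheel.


New hue = (H + rotation) mod 360
New hue = (224 + 30) mod 360
= 254 mod 360
= 254°


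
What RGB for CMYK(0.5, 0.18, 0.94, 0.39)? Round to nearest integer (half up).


R = 255 × (1-C) × (1-K) = 255 × 0.50 × 0.61 = 77.775 → 78
G = 255 × (1-M) × (1-K) = 255 × 0.82 × 0.61 = 127.551 → 128
B = 255 × (1-Y) × (1-K) = 255 × 0.06 × 0.61 = 9.333 → 9
= RGB(78, 128, 9)


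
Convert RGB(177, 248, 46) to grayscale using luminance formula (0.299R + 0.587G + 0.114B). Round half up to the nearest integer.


Gray = 0.299×R + 0.587×G + 0.114×B
Gray = 0.299×177 + 0.587×248 + 0.114×46
Gray = 52.923 + 145.576 + 5.244
Gray = 203.743 → round half up → 204
Gray = 204


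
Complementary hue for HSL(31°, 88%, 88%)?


Complement = opposite side of color wheel = hue + 180°
H' = (31 + 180) mod 360 = 211°
S and L unchanged.
= HSL(211°, 88%, 88%)


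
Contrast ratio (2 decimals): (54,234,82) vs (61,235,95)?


Linearize each sRGB channel c=v/255: c/12.92 if c ≤ 0.04045 else ((c+0.055)/1.055)^2.4
L = 0.2126×R_lin + 0.7152×G_lin + 0.0722×B_lin
Color 1 (54,234,82):
  R=54: 54/255≈0.2118 > 0.04045 → ((0.2118+0.055)/1.055)^2.4 ≈ 0.03689
  G=234: 234/255≈0.9176 > 0.04045 → ((0.9176+0.055)/1.055)^2.4 ≈ 0.82279
  B=82: 82/255≈0.3216 > 0.04045 → ((0.3216+0.055)/1.055)^2.4 ≈ 0.08438
  L1 = 0.2126×0.03689 + 0.7152×0.82279 + 0.0722×0.08438 ≈ 0.60239
Color 2 (61,235,95):
  R=61: 61/255≈0.2392 > 0.04045 → ((0.2392+0.055)/1.055)^2.4 ≈ 0.04667
  G=235: 235/255≈0.9216 > 0.04045 → ((0.9216+0.055)/1.055)^2.4 ≈ 0.83077
  B=95: 95/255≈0.3725 > 0.04045 → ((0.3725+0.055)/1.055)^2.4 ≈ 0.11444
  L2 = 0.2126×0.04667 + 0.7152×0.83077 + 0.0722×0.11444 ≈ 0.61235
Lighter = 0.61235, Darker = 0.60239
Ratio = (L_lighter + 0.05) / (L_darker + 0.05)
Ratio = (0.61235 + 0.05) / (0.60239 + 0.05) = 0.66235 / 0.65239 ≈ 1.0153
Ratio ≈ 1.02:1


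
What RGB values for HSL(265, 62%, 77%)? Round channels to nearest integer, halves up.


H=265°, S=0.62, L=0.77
C = (1-|2L-1|)×S = (1-|0.54|)×0.62 = 0.2852
H' = H/60 = 265/60 ≈ 4.4167; X = C×(1-|H' mod 2 - 1|) ≈ 0.1188
m = L - C/2 = 0.77 - 0.1426 = 0.6274
Sector ⌊H'⌋ = 4 → (R',G',B') = (≈0.1188, 0.0, 0.2852)
RGB = ((R'+m)×255, (G'+m)×255, (B'+m)×255) = (190.2895, 159.987, 232.713)
Round half up → RGB(190, 160, 233)


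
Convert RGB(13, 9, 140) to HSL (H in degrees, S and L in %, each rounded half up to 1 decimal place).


Normalize: R'=13/255≈0.0510, G'=9/255≈0.0353, B'=140/255≈0.5490
Max=140/255, Min=9/255, Δ=Max-Min=131/255
L = (Max+Min)/2 = (140+9)/510 = 149/510 = 0.29215… → L = 29.2%
L ≤ 0.5 → S = Δ/(Max+Min) = 131/(140+9) = 131/149 = 0.87919… → S = 87.9%
(the 1/255 factors cancel in S and H, so raw channel differences can be used)
Max is B' → H = 60 × ((R-G)/Δ + 4) = 60 × ((13-9)/131 + 4)
  4/131 + 4 = 0.0305… + 4 = 4.0305…
  H = 60 × 4.0305… = 241.832…° → H = 241.8°
= HSL(241.8°, 87.9%, 29.2%)


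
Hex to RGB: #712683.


71 → 113 (R)
26 → 38 (G)
83 → 131 (B)
= RGB(113, 38, 131)


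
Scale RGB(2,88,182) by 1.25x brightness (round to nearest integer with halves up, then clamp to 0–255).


Multiply each channel by 1.25, round half up, clamp to [0, 255]
R: 2×1.25 = 2.5 → round → 3
G: 88×1.25 = 110
B: 182×1.25 = 227.5 → round → 228
= RGB(3, 110, 228)


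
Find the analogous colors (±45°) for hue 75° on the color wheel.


Base hue: 75°
Left analog: (75 - 45) mod 360 = 30°
Right analog: (75 + 45) mod 360 = 120°
Analogous hues = 30° and 120°


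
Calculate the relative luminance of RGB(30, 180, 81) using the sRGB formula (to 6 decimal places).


Linearize each channel (sRGB transfer function): c = v/255; c_lin = c/12.92 if c ≤ 0.04045, else ((c+0.055)/1.055)^2.4
  R: 30/255 ≈ 0.117647 > 0.04045 → ((0.117647+0.055)/1.055)^2.4 ≈ 0.012983
  G: 180/255 ≈ 0.705882 > 0.04045 → ((0.705882+0.055)/1.055)^2.4 ≈ 0.456411
  B: 81/255 ≈ 0.317647 > 0.04045 → ((0.317647+0.055)/1.055)^2.4 ≈ 0.082283
R_lin = 0.012983, G_lin = 0.456411, B_lin = 0.082283
L = 0.2126×R + 0.7152×G + 0.0722×B
L = 0.2126×0.012983 + 0.7152×0.456411 + 0.0722×0.082283
L ≈ 0.335126


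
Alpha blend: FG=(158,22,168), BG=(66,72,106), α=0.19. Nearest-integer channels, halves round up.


C = α×F + (1-α)×B, with 1-α = 0.81
R: 0.19×158 + 0.81×66 = 30.02 + 53.46 = 83.48 → 83
G: 0.19×22 + 0.81×72 = 4.18 + 58.32 = 62.50 → 63
B: 0.19×168 + 0.81×106 = 31.92 + 85.86 = 117.78 → 118
= RGB(83, 63, 118)


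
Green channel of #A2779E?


Color: #A2779E
R = A2 = 162
G = 77 = 119
B = 9E = 158
Green = 119


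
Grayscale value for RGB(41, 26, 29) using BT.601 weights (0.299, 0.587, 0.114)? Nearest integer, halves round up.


Gray = 0.299×R + 0.587×G + 0.114×B
Gray = 0.299×41 + 0.587×26 + 0.114×29
Gray = 12.259 + 15.262 + 3.306
Gray = 30.827 → round half up → 31
Gray = 31


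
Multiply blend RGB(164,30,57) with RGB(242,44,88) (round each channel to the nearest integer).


Multiply: C = A×B/255, rounded to nearest integer
R: 164×242/255 = 39688/255 ≈ 155.639 → 156
G: 30×44/255 = 1320/255 ≈ 5.176 → 5
B: 57×88/255 = 5016/255 ≈ 19.671 → 20
= RGB(156, 5, 20)


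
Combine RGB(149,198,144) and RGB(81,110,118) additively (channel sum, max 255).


Additive: each channel = min(255, C₁+C₂)
R: 149+81 = 230 → 230
G: 198+110 = 308 → 255
B: 144+118 = 262 → 255
= RGB(230, 255, 255)


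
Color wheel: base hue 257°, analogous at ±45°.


Base hue: 257°
Left analog: (257 - 45) mod 360 = 212°
Right analog: (257 + 45) mod 360 = 302°
Analogous hues = 212° and 302°


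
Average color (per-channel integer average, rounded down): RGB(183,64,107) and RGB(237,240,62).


Midpoint: each channel = ⌊(C₁+C₂)/2⌋
R: ⌊(183+237)/2⌋ = 210
G: ⌊(64+240)/2⌋ = 152
B: ⌊(107+62)/2⌋ = 84
= RGB(210, 152, 84)


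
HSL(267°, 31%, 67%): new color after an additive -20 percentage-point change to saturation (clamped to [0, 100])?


Original S = 31%
Adjustment = -20 percentage points
New S = 31 + (-20) = 11
Clamp to [0, 100] → 11
= HSL(267°, 11%, 67%)


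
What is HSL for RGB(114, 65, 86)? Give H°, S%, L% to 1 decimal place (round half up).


Normalize: R'=114/255≈0.4471, G'=65/255≈0.2549, B'=86/255≈0.3373
Max=114/255, Min=65/255, Δ=Max-Min=49/255
L = (Max+Min)/2 = (114+65)/510 = 179/510 = 0.35098… → L = 35.1%
L ≤ 0.5 → S = Δ/(Max+Min) = 49/(114+65) = 49/179 = 0.27374… → S = 27.4%
(the 1/255 factors cancel in S and H, so raw channel differences can be used)
Max is R' → H = 60 × (((G-B)/Δ) mod 6) = 60 × (((65-86)/49) mod 6)
  (-21)/49 = -0.4285…; negative, so add 6 → 5.5714…
  H = 60 × 5.5714… = 334.285…° → H = 334.3°
= HSL(334.3°, 27.4%, 35.1%)


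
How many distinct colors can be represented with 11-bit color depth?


Colors = 2^bits = 2^11
= 2,048 colors


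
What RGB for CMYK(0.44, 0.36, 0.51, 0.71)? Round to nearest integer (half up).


R = 255 × (1-C) × (1-K) = 255 × 0.56 × 0.29 = 41.412 → 41
G = 255 × (1-M) × (1-K) = 255 × 0.64 × 0.29 = 47.328 → 47
B = 255 × (1-Y) × (1-K) = 255 × 0.49 × 0.29 = 36.2355 → 36
= RGB(41, 47, 36)


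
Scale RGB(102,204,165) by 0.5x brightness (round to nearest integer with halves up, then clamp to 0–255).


Multiply each channel by 0.5, round half up, clamp to [0, 255]
R: 102×0.5 = 51
G: 204×0.5 = 102
B: 165×0.5 = 82.5 → round → 83
= RGB(51, 102, 83)


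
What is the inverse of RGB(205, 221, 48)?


Invert: (255-R, 255-G, 255-B)
R: 255-205 = 50
G: 255-221 = 34
B: 255-48 = 207
= RGB(50, 34, 207)


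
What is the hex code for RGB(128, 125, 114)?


R = 128 → 80 (hex)
G = 125 → 7D (hex)
B = 114 → 72 (hex)
Hex = #807D72


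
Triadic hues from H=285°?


Triadic: equally spaced at 120° intervals
H1 = 285°
H2 = (285 + 120) mod 360 = 45°
H3 = (285 + 240) mod 360 = 165°
Triadic = 285°, 45°, 165°


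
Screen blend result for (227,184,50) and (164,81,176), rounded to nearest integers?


Screen: C = 255 - (255-A)×(255-B)/255, rounded to nearest integer
R: 255 - (255-227)×(255-164)/255 = 255 - 2548/255 ≈ 255 - 9.992 = 245.008 → 245
G: 255 - (255-184)×(255-81)/255 = 255 - 12354/255 ≈ 255 - 48.447 = 206.553 → 207
B: 255 - (255-50)×(255-176)/255 = 255 - 16195/255 ≈ 255 - 63.510 = 191.490 → 191
= RGB(245, 207, 191)


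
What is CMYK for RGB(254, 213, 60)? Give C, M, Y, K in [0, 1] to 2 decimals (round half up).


R'=254/255≈0.9961, G'=213/255≈0.8353, B'=60/255≈0.2353
K = 1 - max(R',G',B') = 1 - 254/255 = 1/255 = 0.00392… → 0.00
(1-R'-K)/(1-K) simplifies to (max-R)/max with max = 254:
C = (254-254)/254 = 0/254 = 0 → 0.00
M = (254-213)/254 = 41/254 = 0.16141… → 0.16
Y = (254-60)/254 = 194/254 = 0.76377… → 0.76
= CMYK(0.00, 0.16, 0.76, 0.00)


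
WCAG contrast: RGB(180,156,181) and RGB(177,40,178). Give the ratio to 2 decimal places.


Linearize each sRGB channel c=v/255: c/12.92 if c ≤ 0.04045 else ((c+0.055)/1.055)^2.4
L = 0.2126×R_lin + 0.7152×G_lin + 0.0722×B_lin
Color 1 (180,156,181):
  R=180: 180/255≈0.7059 > 0.04045 → ((0.7059+0.055)/1.055)^2.4 ≈ 0.45641
  G=156: 156/255≈0.6118 > 0.04045 → ((0.6118+0.055)/1.055)^2.4 ≈ 0.33245
  B=181: 181/255≈0.7098 > 0.04045 → ((0.7098+0.055)/1.055)^2.4 ≈ 0.46208
  L1 = 0.2126×0.45641 + 0.7152×0.33245 + 0.0722×0.46208 ≈ 0.36816
Color 2 (177,40,178):
  R=177: 177/255≈0.6941 > 0.04045 → ((0.6941+0.055)/1.055)^2.4 ≈ 0.43966
  G=40: 40/255≈0.1569 > 0.04045 → ((0.1569+0.055)/1.055)^2.4 ≈ 0.02122
  B=178: 178/255≈0.6980 > 0.04045 → ((0.6980+0.055)/1.055)^2.4 ≈ 0.44520
  L2 = 0.2126×0.43966 + 0.7152×0.02122 + 0.0722×0.44520 ≈ 0.14079
Lighter = 0.36816, Darker = 0.14079
Ratio = (L_lighter + 0.05) / (L_darker + 0.05)
Ratio = (0.36816 + 0.05) / (0.14079 + 0.05) = 0.41816 / 0.19079 ≈ 2.1917
Ratio ≈ 2.19:1


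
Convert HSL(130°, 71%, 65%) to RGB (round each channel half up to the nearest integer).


H=130°, S=0.71, L=0.65
C = (1-|2L-1|)×S = (1-|0.30|)×0.71 = 0.497
H' = H/60 = 130/60 ≈ 2.1667; X = C×(1-|H' mod 2 - 1|) ≈ 0.0828
m = L - C/2 = 0.65 - 0.2485 = 0.4015
Sector ⌊H'⌋ = 2 → (R',G',B') = (0.0, 0.497, ≈0.0828)
RGB = ((R'+m)×255, (G'+m)×255, (B'+m)×255) = (102.3825, 229.1175, 123.505)
Round half up → RGB(102, 229, 124)


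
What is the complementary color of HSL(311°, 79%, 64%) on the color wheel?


Complement = opposite side of color wheel = hue + 180°
H' = (311 + 180) mod 360 = 131°
S and L unchanged.
= HSL(131°, 79%, 64%)


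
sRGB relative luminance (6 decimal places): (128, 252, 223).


Linearize each channel (sRGB transfer function): c = v/255; c_lin = c/12.92 if c ≤ 0.04045, else ((c+0.055)/1.055)^2.4
  R: 128/255 ≈ 0.501961 > 0.04045 → ((0.501961+0.055)/1.055)^2.4 ≈ 0.215861
  G: 252/255 ≈ 0.988235 > 0.04045 → ((0.988235+0.055)/1.055)^2.4 ≈ 0.973445
  B: 223/255 ≈ 0.874510 > 0.04045 → ((0.874510+0.055)/1.055)^2.4 ≈ 0.737910
R_lin = 0.215861, G_lin = 0.973445, B_lin = 0.737910
L = 0.2126×R + 0.7152×G + 0.0722×B
L = 0.2126×0.215861 + 0.7152×0.973445 + 0.0722×0.737910
L ≈ 0.795377


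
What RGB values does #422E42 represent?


42 → 66 (R)
2E → 46 (G)
42 → 66 (B)
= RGB(66, 46, 66)


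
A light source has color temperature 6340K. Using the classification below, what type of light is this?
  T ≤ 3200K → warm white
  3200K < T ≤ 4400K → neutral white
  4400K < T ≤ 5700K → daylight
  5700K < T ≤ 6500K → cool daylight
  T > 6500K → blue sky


Temperature: 6340K
5700K < 6340K ≤ 6500K → cool daylight
Classification: cool daylight


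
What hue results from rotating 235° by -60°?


New hue = (H + rotation) mod 360
New hue = (235 -60) mod 360
= 175 mod 360
= 175°


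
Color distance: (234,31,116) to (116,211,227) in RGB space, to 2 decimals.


d = √[(R₁-R₂)² + (G₁-G₂)² + (B₁-B₂)²]
d = √[(234-116)² + (31-211)² + (116-227)²]
d = √[13924 + 32400 + 12321]
d = √58645
d ≈ 242.17


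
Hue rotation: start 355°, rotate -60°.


New hue = (H + rotation) mod 360
New hue = (355 -60) mod 360
= 295 mod 360
= 295°


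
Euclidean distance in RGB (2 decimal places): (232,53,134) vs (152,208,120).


d = √[(R₁-R₂)² + (G₁-G₂)² + (B₁-B₂)²]
d = √[(232-152)² + (53-208)² + (134-120)²]
d = √[6400 + 24025 + 196]
d = √30621
d ≈ 174.99


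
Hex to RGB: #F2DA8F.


F2 → 242 (R)
DA → 218 (G)
8F → 143 (B)
= RGB(242, 218, 143)


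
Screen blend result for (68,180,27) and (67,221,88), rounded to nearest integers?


Screen: C = 255 - (255-A)×(255-B)/255, rounded to nearest integer
R: 255 - (255-68)×(255-67)/255 = 255 - 35156/255 ≈ 255 - 137.867 = 117.133 → 117
G: 255 - (255-180)×(255-221)/255 = 255 - 2550/255 ≈ 255 - 10.000 = 245.000 → 245
B: 255 - (255-27)×(255-88)/255 = 255 - 38076/255 ≈ 255 - 149.318 = 105.682 → 106
= RGB(117, 245, 106)


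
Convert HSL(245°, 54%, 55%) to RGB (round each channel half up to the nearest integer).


H=245°, S=0.54, L=0.55
C = (1-|2L-1|)×S = (1-|0.10|)×0.54 = 0.486
H' = H/60 = 245/60 ≈ 4.0833; X = C×(1-|H' mod 2 - 1|) = 0.0405
m = L - C/2 = 0.55 - 0.243 = 0.307
Sector ⌊H'⌋ = 4 → (R',G',B') = (0.0405, 0.0, 0.486)
RGB = ((R'+m)×255, (G'+m)×255, (B'+m)×255) = (88.6125, 78.285, 202.215)
Round half up → RGB(89, 78, 202)


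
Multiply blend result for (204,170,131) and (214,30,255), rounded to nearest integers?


Multiply: C = A×B/255, rounded to nearest integer
R: 204×214/255 = 43656/255 ≈ 171.200 → 171
G: 170×30/255 = 5100/255 ≈ 20.000 → 20
B: 131×255/255 = 33405/255 ≈ 131.000 → 131
= RGB(171, 20, 131)


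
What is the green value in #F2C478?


Color: #F2C478
R = F2 = 242
G = C4 = 196
B = 78 = 120
Green = 196


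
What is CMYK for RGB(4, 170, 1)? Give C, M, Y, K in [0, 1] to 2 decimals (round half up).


R'=4/255≈0.0157, G'=170/255≈0.6667, B'=1/255≈0.0039
K = 1 - max(R',G',B') = 1 - 170/255 = 85/255 = 0.33333… → 0.33
(1-R'-K)/(1-K) simplifies to (max-R)/max with max = 170:
C = (170-4)/170 = 166/170 = 0.97647… → 0.98
M = (170-170)/170 = 0/170 = 0 → 0.00
Y = (170-1)/170 = 169/170 = 0.99411… → 0.99
= CMYK(0.98, 0.00, 0.99, 0.33)


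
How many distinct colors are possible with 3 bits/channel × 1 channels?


Total bits = 3 bits/channel × 1 channels = 3 bits
Distinct colors = 2^3
= 8 colors


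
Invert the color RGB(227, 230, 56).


Invert: (255-R, 255-G, 255-B)
R: 255-227 = 28
G: 255-230 = 25
B: 255-56 = 199
= RGB(28, 25, 199)


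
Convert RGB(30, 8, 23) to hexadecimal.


R = 30 → 1E (hex)
G = 8 → 08 (hex)
B = 23 → 17 (hex)
Hex = #1E0817


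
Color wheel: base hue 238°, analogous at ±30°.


Base hue: 238°
Left analog: (238 - 30) mod 360 = 208°
Right analog: (238 + 30) mod 360 = 268°
Analogous hues = 208° and 268°


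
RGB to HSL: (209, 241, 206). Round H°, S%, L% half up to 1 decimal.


Normalize: R'=209/255≈0.8196, G'=241/255≈0.9451, B'=206/255≈0.8078
Max=241/255, Min=206/255, Δ=Max-Min=35/255
L = (Max+Min)/2 = (241+206)/510 = 447/510 = 0.87647… → L = 87.6%
L > 0.5 → S = Δ/(2-Max-Min) = 35/(510-241-206) = 35/63 = 0.55555… → S = 55.6%
(the 1/255 factors cancel in S and H, so raw channel differences can be used)
Max is G' → H = 60 × ((B-R)/Δ + 2) = 60 × ((206-209)/35 + 2)
  -3/35 + 2 = -0.0857… + 2 = 1.9142…
  H = 60 × 1.9142… = 114.857…° → H = 114.9°
= HSL(114.9°, 55.6%, 87.6%)


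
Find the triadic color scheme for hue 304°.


Triadic: equally spaced at 120° intervals
H1 = 304°
H2 = (304 + 120) mod 360 = 64°
H3 = (304 + 240) mod 360 = 184°
Triadic = 304°, 64°, 184°


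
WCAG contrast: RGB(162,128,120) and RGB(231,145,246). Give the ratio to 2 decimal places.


Linearize each sRGB channel c=v/255: c/12.92 if c ≤ 0.04045 else ((c+0.055)/1.055)^2.4
L = 0.2126×R_lin + 0.7152×G_lin + 0.0722×B_lin
Color 1 (162,128,120):
  R=162: 162/255≈0.6353 > 0.04045 → ((0.6353+0.055)/1.055)^2.4 ≈ 0.36131
  G=128: 128/255≈0.5020 > 0.04045 → ((0.5020+0.055)/1.055)^2.4 ≈ 0.21586
  B=120: 120/255≈0.4706 > 0.04045 → ((0.4706+0.055)/1.055)^2.4 ≈ 0.18782
  L1 = 0.2126×0.36131 + 0.7152×0.21586 + 0.0722×0.18782 ≈ 0.24476
Color 2 (231,145,246):
  R=231: 231/255≈0.9059 > 0.04045 → ((0.9059+0.055)/1.055)^2.4 ≈ 0.79910
  G=145: 145/255≈0.5686 > 0.04045 → ((0.5686+0.055)/1.055)^2.4 ≈ 0.28315
  B=246: 246/255≈0.9647 > 0.04045 → ((0.9647+0.055)/1.055)^2.4 ≈ 0.92158
  L2 = 0.2126×0.79910 + 0.7152×0.28315 + 0.0722×0.92158 ≈ 0.43894
Lighter = 0.43894, Darker = 0.24476
Ratio = (L_lighter + 0.05) / (L_darker + 0.05)
Ratio = (0.43894 + 0.05) / (0.24476 + 0.05) = 0.48894 / 0.29476 ≈ 1.6588
Ratio ≈ 1.66:1


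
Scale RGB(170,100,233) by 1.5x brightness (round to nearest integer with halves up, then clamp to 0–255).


Multiply each channel by 1.5, round half up, clamp to [0, 255]
R: 170×1.5 = 255
G: 100×1.5 = 150
B: 233×1.5 = 349.5 → round → 350 → clamp → 255
= RGB(255, 150, 255)


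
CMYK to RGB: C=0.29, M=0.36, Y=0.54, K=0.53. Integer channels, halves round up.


R = 255 × (1-C) × (1-K) = 255 × 0.71 × 0.47 = 85.0935 → 85
G = 255 × (1-M) × (1-K) = 255 × 0.64 × 0.47 = 76.704 → 77
B = 255 × (1-Y) × (1-K) = 255 × 0.46 × 0.47 = 55.131 → 55
= RGB(85, 77, 55)


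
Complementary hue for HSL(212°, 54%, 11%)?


Complement = opposite side of color wheel = hue + 180°
H' = (212 + 180) mod 360 = 32°
S and L unchanged.
= HSL(32°, 54%, 11%)


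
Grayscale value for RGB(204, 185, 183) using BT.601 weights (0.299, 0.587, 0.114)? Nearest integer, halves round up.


Gray = 0.299×R + 0.587×G + 0.114×B
Gray = 0.299×204 + 0.587×185 + 0.114×183
Gray = 60.996 + 108.595 + 20.862
Gray = 190.453 → round half up → 190
Gray = 190


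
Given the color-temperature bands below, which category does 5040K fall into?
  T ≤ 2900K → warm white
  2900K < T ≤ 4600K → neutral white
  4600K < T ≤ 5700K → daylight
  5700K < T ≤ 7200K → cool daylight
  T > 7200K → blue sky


Temperature: 5040K
4600K < 5040K ≤ 5700K → daylight
Classification: daylight


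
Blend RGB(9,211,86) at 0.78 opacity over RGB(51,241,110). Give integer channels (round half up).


C = α×F + (1-α)×B, with 1-α = 0.22
R: 0.78×9 + 0.22×51 = 7.02 + 11.22 = 18.24 → 18
G: 0.78×211 + 0.22×241 = 164.58 + 53.02 = 217.60 → 218
B: 0.78×86 + 0.22×110 = 67.08 + 24.20 = 91.28 → 91
= RGB(18, 218, 91)


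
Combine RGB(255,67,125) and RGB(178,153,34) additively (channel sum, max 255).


Additive: each channel = min(255, C₁+C₂)
R: 255+178 = 433 → 255
G: 67+153 = 220 → 220
B: 125+34 = 159 → 159
= RGB(255, 220, 159)


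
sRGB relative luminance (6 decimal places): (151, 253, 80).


Linearize each channel (sRGB transfer function): c = v/255; c_lin = c/12.92 if c ≤ 0.04045, else ((c+0.055)/1.055)^2.4
  R: 151/255 ≈ 0.592157 > 0.04045 → ((0.592157+0.055)/1.055)^2.4 ≈ 0.309469
  G: 253/255 ≈ 0.992157 > 0.04045 → ((0.992157+0.055)/1.055)^2.4 ≈ 0.982251
  B: 80/255 ≈ 0.313725 > 0.04045 → ((0.313725+0.055)/1.055)^2.4 ≈ 0.080220
R_lin = 0.309469, G_lin = 0.982251, B_lin = 0.080220
L = 0.2126×R + 0.7152×G + 0.0722×B
L = 0.2126×0.309469 + 0.7152×0.982251 + 0.0722×0.080220
L ≈ 0.774091


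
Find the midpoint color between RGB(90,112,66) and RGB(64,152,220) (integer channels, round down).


Midpoint: each channel = ⌊(C₁+C₂)/2⌋
R: ⌊(90+64)/2⌋ = 77
G: ⌊(112+152)/2⌋ = 132
B: ⌊(66+220)/2⌋ = 143
= RGB(77, 132, 143)


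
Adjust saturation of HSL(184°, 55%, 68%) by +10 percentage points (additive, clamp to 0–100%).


Original S = 55%
Adjustment = +10 percentage points
New S = 55 + (10) = 65
Clamp to [0, 100] → 65
= HSL(184°, 65%, 68%)


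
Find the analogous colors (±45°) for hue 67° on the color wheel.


Base hue: 67°
Left analog: (67 - 45) mod 360 = 22°
Right analog: (67 + 45) mod 360 = 112°
Analogous hues = 22° and 112°


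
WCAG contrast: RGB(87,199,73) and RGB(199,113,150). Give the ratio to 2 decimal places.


Linearize each sRGB channel c=v/255: c/12.92 if c ≤ 0.04045 else ((c+0.055)/1.055)^2.4
L = 0.2126×R_lin + 0.7152×G_lin + 0.0722×B_lin
Color 1 (87,199,73):
  R=87: 87/255≈0.3412 > 0.04045 → ((0.3412+0.055)/1.055)^2.4 ≈ 0.09531
  G=199: 199/255≈0.7804 > 0.04045 → ((0.7804+0.055)/1.055)^2.4 ≈ 0.57112
  B=73: 73/255≈0.2863 > 0.04045 → ((0.2863+0.055)/1.055)^2.4 ≈ 0.06663
  L1 = 0.2126×0.09531 + 0.7152×0.57112 + 0.0722×0.06663 ≈ 0.43354
Color 2 (199,113,150):
  R=199: 199/255≈0.7804 > 0.04045 → ((0.7804+0.055)/1.055)^2.4 ≈ 0.57112
  G=113: 113/255≈0.4431 > 0.04045 → ((0.4431+0.055)/1.055)^2.4 ≈ 0.16513
  B=150: 150/255≈0.5882 > 0.04045 → ((0.5882+0.055)/1.055)^2.4 ≈ 0.30499
  L2 = 0.2126×0.57112 + 0.7152×0.16513 + 0.0722×0.30499 ≈ 0.26154
Lighter = 0.43354, Darker = 0.26154
Ratio = (L_lighter + 0.05) / (L_darker + 0.05)
Ratio = (0.43354 + 0.05) / (0.26154 + 0.05) = 0.48354 / 0.31154 ≈ 1.5521
Ratio ≈ 1.55:1


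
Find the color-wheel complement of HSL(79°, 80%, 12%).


Complement = opposite side of color wheel = hue + 180°
H' = (79 + 180) mod 360 = 259°
S and L unchanged.
= HSL(259°, 80%, 12%)


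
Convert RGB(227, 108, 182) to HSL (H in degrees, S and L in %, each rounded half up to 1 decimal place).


Normalize: R'=227/255≈0.8902, G'=108/255≈0.4235, B'=182/255≈0.7137
Max=227/255, Min=108/255, Δ=Max-Min=119/255
L = (Max+Min)/2 = (227+108)/510 = 335/510 = 0.65686… → L = 65.7%
L > 0.5 → S = Δ/(2-Max-Min) = 119/(510-227-108) = 119/175 = 0.68 → S = 68.0%
(the 1/255 factors cancel in S and H, so raw channel differences can be used)
Max is R' → H = 60 × (((G-B)/Δ) mod 6) = 60 × (((108-182)/119) mod 6)
  (-74)/119 = -0.6218…; negative, so add 6 → 5.3781…
  H = 60 × 5.3781… = 322.689…° → H = 322.7°
= HSL(322.7°, 68.0%, 65.7%)


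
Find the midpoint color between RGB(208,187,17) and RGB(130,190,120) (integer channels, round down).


Midpoint: each channel = ⌊(C₁+C₂)/2⌋
R: ⌊(208+130)/2⌋ = 169
G: ⌊(187+190)/2⌋ = 188
B: ⌊(17+120)/2⌋ = 68
= RGB(169, 188, 68)


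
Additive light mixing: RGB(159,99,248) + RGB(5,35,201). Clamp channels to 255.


Additive: each channel = min(255, C₁+C₂)
R: 159+5 = 164 → 164
G: 99+35 = 134 → 134
B: 248+201 = 449 → 255
= RGB(164, 134, 255)


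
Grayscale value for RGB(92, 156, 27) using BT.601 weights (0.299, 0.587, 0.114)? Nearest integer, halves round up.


Gray = 0.299×R + 0.587×G + 0.114×B
Gray = 0.299×92 + 0.587×156 + 0.114×27
Gray = 27.508 + 91.572 + 3.078
Gray = 122.158 → round half up → 122
Gray = 122


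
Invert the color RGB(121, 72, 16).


Invert: (255-R, 255-G, 255-B)
R: 255-121 = 134
G: 255-72 = 183
B: 255-16 = 239
= RGB(134, 183, 239)


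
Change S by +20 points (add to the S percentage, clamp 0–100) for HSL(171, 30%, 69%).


Original S = 30%
Adjustment = +20 percentage points
New S = 30 + (20) = 50
Clamp to [0, 100] → 50
= HSL(171°, 50%, 69%)


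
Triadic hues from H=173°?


Triadic: equally spaced at 120° intervals
H1 = 173°
H2 = (173 + 120) mod 360 = 293°
H3 = (173 + 240) mod 360 = 53°
Triadic = 173°, 293°, 53°


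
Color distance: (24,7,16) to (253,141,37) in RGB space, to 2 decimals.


d = √[(R₁-R₂)² + (G₁-G₂)² + (B₁-B₂)²]
d = √[(24-253)² + (7-141)² + (16-37)²]
d = √[52441 + 17956 + 441]
d = √70838
d ≈ 266.15


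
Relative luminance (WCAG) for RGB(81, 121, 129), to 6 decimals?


Linearize each channel (sRGB transfer function): c = v/255; c_lin = c/12.92 if c ≤ 0.04045, else ((c+0.055)/1.055)^2.4
  R: 81/255 ≈ 0.317647 > 0.04045 → ((0.317647+0.055)/1.055)^2.4 ≈ 0.082283
  G: 121/255 ≈ 0.474510 > 0.04045 → ((0.474510+0.055)/1.055)^2.4 ≈ 0.191202
  B: 129/255 ≈ 0.505882 > 0.04045 → ((0.505882+0.055)/1.055)^2.4 ≈ 0.219526
R_lin = 0.082283, G_lin = 0.191202, B_lin = 0.219526
L = 0.2126×R + 0.7152×G + 0.0722×B
L = 0.2126×0.082283 + 0.7152×0.191202 + 0.0722×0.219526
L ≈ 0.170091


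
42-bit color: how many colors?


Colors = 2^bits = 2^42
= 4,398,046,511,104 colors


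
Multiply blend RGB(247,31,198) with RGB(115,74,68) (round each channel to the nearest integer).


Multiply: C = A×B/255, rounded to nearest integer
R: 247×115/255 = 28405/255 ≈ 111.392 → 111
G: 31×74/255 = 2294/255 ≈ 8.996 → 9
B: 198×68/255 = 13464/255 ≈ 52.800 → 53
= RGB(111, 9, 53)


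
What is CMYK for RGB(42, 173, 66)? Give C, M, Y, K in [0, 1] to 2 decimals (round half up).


R'=42/255≈0.1647, G'=173/255≈0.6784, B'=66/255≈0.2588
K = 1 - max(R',G',B') = 1 - 173/255 = 82/255 = 0.32156… → 0.32
(1-R'-K)/(1-K) simplifies to (max-R)/max with max = 173:
C = (173-42)/173 = 131/173 = 0.75722… → 0.76
M = (173-173)/173 = 0/173 = 0 → 0.00
Y = (173-66)/173 = 107/173 = 0.61849… → 0.62
= CMYK(0.76, 0.00, 0.62, 0.32)


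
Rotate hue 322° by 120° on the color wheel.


New hue = (H + rotation) mod 360
New hue = (322 + 120) mod 360
= 442 mod 360
= 82°


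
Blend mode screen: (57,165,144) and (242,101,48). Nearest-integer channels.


Screen: C = 255 - (255-A)×(255-B)/255, rounded to nearest integer
R: 255 - (255-57)×(255-242)/255 = 255 - 2574/255 ≈ 255 - 10.094 = 244.906 → 245
G: 255 - (255-165)×(255-101)/255 = 255 - 13860/255 ≈ 255 - 54.353 = 200.647 → 201
B: 255 - (255-144)×(255-48)/255 = 255 - 22977/255 ≈ 255 - 90.106 = 164.894 → 165
= RGB(245, 201, 165)


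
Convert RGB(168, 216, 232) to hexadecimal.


R = 168 → A8 (hex)
G = 216 → D8 (hex)
B = 232 → E8 (hex)
Hex = #A8D8E8


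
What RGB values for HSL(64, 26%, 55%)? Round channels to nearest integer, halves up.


H=64°, S=0.26, L=0.55
C = (1-|2L-1|)×S = (1-|0.10|)×0.26 = 0.234
H' = H/60 = 64/60 ≈ 1.0667; X = C×(1-|H' mod 2 - 1|) = 0.2184
m = L - C/2 = 0.55 - 0.117 = 0.433
Sector ⌊H'⌋ = 1 → (R',G',B') = (0.2184, 0.234, 0.0)
RGB = ((R'+m)×255, (G'+m)×255, (B'+m)×255) = (166.107, 170.085, 110.415)
Round half up → RGB(166, 170, 110)


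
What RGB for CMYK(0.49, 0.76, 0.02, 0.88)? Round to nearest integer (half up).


R = 255 × (1-C) × (1-K) = 255 × 0.51 × 0.12 = 15.606 → 16
G = 255 × (1-M) × (1-K) = 255 × 0.24 × 0.12 = 7.344 → 7
B = 255 × (1-Y) × (1-K) = 255 × 0.98 × 0.12 = 29.988 → 30
= RGB(16, 7, 30)


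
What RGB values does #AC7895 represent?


AC → 172 (R)
78 → 120 (G)
95 → 149 (B)
= RGB(172, 120, 149)


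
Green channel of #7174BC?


Color: #7174BC
R = 71 = 113
G = 74 = 116
B = BC = 188
Green = 116


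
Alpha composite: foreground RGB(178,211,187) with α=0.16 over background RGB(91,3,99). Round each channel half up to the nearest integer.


C = α×F + (1-α)×B, with 1-α = 0.84
R: 0.16×178 + 0.84×91 = 28.48 + 76.44 = 104.92 → 105
G: 0.16×211 + 0.84×3 = 33.76 + 2.52 = 36.28 → 36
B: 0.16×187 + 0.84×99 = 29.92 + 83.16 = 113.08 → 113
= RGB(105, 36, 113)


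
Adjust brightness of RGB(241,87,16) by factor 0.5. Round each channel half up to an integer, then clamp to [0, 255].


Multiply each channel by 0.5, round half up, clamp to [0, 255]
R: 241×0.5 = 120.5 → round → 121
G: 87×0.5 = 43.5 → round → 44
B: 16×0.5 = 8
= RGB(121, 44, 8)


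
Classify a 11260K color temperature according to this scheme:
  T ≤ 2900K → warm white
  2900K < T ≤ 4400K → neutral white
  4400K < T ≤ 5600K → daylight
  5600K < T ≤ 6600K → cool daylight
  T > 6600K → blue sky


Temperature: 11260K
11260K > 6600K → blue sky
Classification: blue sky


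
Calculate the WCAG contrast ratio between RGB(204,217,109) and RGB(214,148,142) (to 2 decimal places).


Linearize each sRGB channel c=v/255: c/12.92 if c ≤ 0.04045 else ((c+0.055)/1.055)^2.4
L = 0.2126×R_lin + 0.7152×G_lin + 0.0722×B_lin
Color 1 (204,217,109):
  R=204: 204/255≈0.8000 > 0.04045 → ((0.8000+0.055)/1.055)^2.4 ≈ 0.60383
  G=217: 217/255≈0.8510 > 0.04045 → ((0.8510+0.055)/1.055)^2.4 ≈ 0.69387
  B=109: 109/255≈0.4275 > 0.04045 → ((0.4275+0.055)/1.055)^2.4 ≈ 0.15293
  L1 = 0.2126×0.60383 + 0.7152×0.69387 + 0.0722×0.15293 ≈ 0.63567
Color 2 (214,148,142):
  R=214: 214/255≈0.8392 > 0.04045 → ((0.8392+0.055)/1.055)^2.4 ≈ 0.67244
  G=148: 148/255≈0.5804 > 0.04045 → ((0.5804+0.055)/1.055)^2.4 ≈ 0.29614
  B=142: 142/255≈0.5569 > 0.04045 → ((0.5569+0.055)/1.055)^2.4 ≈ 0.27050
  L2 = 0.2126×0.67244 + 0.7152×0.29614 + 0.0722×0.27050 ≈ 0.37429
Lighter = 0.63567, Darker = 0.37429
Ratio = (L_lighter + 0.05) / (L_darker + 0.05)
Ratio = (0.63567 + 0.05) / (0.37429 + 0.05) = 0.68567 / 0.42429 ≈ 1.6160
Ratio ≈ 1.62:1


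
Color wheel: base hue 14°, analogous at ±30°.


Base hue: 14°
Left analog: (14 - 30) mod 360 = 344°
Right analog: (14 + 30) mod 360 = 44°
Analogous hues = 344° and 44°


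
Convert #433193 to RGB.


43 → 67 (R)
31 → 49 (G)
93 → 147 (B)
= RGB(67, 49, 147)


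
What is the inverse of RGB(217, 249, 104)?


Invert: (255-R, 255-G, 255-B)
R: 255-217 = 38
G: 255-249 = 6
B: 255-104 = 151
= RGB(38, 6, 151)


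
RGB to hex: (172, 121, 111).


R = 172 → AC (hex)
G = 121 → 79 (hex)
B = 111 → 6F (hex)
Hex = #AC796F


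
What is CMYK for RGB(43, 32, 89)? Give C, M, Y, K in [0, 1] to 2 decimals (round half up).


R'=43/255≈0.1686, G'=32/255≈0.1255, B'=89/255≈0.3490
K = 1 - max(R',G',B') = 1 - 89/255 = 166/255 = 0.65098… → 0.65
(1-R'-K)/(1-K) simplifies to (max-R)/max with max = 89:
C = (89-43)/89 = 46/89 = 0.51685… → 0.52
M = (89-32)/89 = 57/89 = 0.64044… → 0.64
Y = (89-89)/89 = 0/89 = 0 → 0.00
= CMYK(0.52, 0.64, 0.00, 0.65)


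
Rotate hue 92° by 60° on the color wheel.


New hue = (H + rotation) mod 360
New hue = (92 + 60) mod 360
= 152 mod 360
= 152°


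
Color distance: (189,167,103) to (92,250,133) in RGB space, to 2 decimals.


d = √[(R₁-R₂)² + (G₁-G₂)² + (B₁-B₂)²]
d = √[(189-92)² + (167-250)² + (103-133)²]
d = √[9409 + 6889 + 900]
d = √17198
d ≈ 131.14


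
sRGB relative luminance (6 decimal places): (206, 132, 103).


Linearize each channel (sRGB transfer function): c = v/255; c_lin = c/12.92 if c ≤ 0.04045, else ((c+0.055)/1.055)^2.4
  R: 206/255 ≈ 0.807843 > 0.04045 → ((0.807843+0.055)/1.055)^2.4 ≈ 0.617207
  G: 132/255 ≈ 0.517647 > 0.04045 → ((0.517647+0.055)/1.055)^2.4 ≈ 0.230740
  B: 103/255 ≈ 0.403922 > 0.04045 → ((0.403922+0.055)/1.055)^2.4 ≈ 0.135633
R_lin = 0.617207, G_lin = 0.230740, B_lin = 0.135633
L = 0.2126×R + 0.7152×G + 0.0722×B
L = 0.2126×0.617207 + 0.7152×0.230740 + 0.0722×0.135633
L ≈ 0.306036


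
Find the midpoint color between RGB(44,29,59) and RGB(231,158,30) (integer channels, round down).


Midpoint: each channel = ⌊(C₁+C₂)/2⌋
R: ⌊(44+231)/2⌋ = 137
G: ⌊(29+158)/2⌋ = 93
B: ⌊(59+30)/2⌋ = 44
= RGB(137, 93, 44)


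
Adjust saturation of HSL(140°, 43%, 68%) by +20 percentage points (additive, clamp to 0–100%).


Original S = 43%
Adjustment = +20 percentage points
New S = 43 + (20) = 63
Clamp to [0, 100] → 63
= HSL(140°, 63%, 68%)


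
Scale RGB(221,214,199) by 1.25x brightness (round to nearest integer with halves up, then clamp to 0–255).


Multiply each channel by 1.25, round half up, clamp to [0, 255]
R: 221×1.25 = 276.25 → round → 276 → clamp → 255
G: 214×1.25 = 267.5 → round → 268 → clamp → 255
B: 199×1.25 = 248.75 → round → 249
= RGB(255, 255, 249)


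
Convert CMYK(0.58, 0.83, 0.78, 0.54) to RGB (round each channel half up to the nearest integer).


R = 255 × (1-C) × (1-K) = 255 × 0.42 × 0.46 = 49.266 → 49
G = 255 × (1-M) × (1-K) = 255 × 0.17 × 0.46 = 19.941 → 20
B = 255 × (1-Y) × (1-K) = 255 × 0.22 × 0.46 = 25.806 → 26
= RGB(49, 20, 26)


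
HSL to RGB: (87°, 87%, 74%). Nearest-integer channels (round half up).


H=87°, S=0.87, L=0.74
C = (1-|2L-1|)×S = (1-|0.48|)×0.87 = 0.4524
H' = H/60 = 87/60 ≈ 1.4500; X = C×(1-|H' mod 2 - 1|) = 0.24882
m = L - C/2 = 0.74 - 0.2262 = 0.5138
Sector ⌊H'⌋ = 1 → (R',G',B') = (0.24882, 0.4524, 0.0)
RGB = ((R'+m)×255, (G'+m)×255, (B'+m)×255) = (194.4681, 246.381, 131.019)
Round half up → RGB(194, 246, 131)


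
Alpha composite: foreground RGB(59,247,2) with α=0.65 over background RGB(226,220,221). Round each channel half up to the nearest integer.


C = α×F + (1-α)×B, with 1-α = 0.35
R: 0.65×59 + 0.35×226 = 38.35 + 79.10 = 117.45 → 117
G: 0.65×247 + 0.35×220 = 160.55 + 77.00 = 237.55 → 238
B: 0.65×2 + 0.35×221 = 1.30 + 77.35 = 78.65 → 79
= RGB(117, 238, 79)


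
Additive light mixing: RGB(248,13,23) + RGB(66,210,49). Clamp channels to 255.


Additive: each channel = min(255, C₁+C₂)
R: 248+66 = 314 → 255
G: 13+210 = 223 → 223
B: 23+49 = 72 → 72
= RGB(255, 223, 72)


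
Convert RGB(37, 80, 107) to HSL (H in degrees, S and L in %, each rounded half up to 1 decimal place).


Normalize: R'=37/255≈0.1451, G'=80/255≈0.3137, B'=107/255≈0.4196
Max=107/255, Min=37/255, Δ=Max-Min=70/255
L = (Max+Min)/2 = (107+37)/510 = 144/510 = 0.28235… → L = 28.2%
L ≤ 0.5 → S = Δ/(Max+Min) = 70/(107+37) = 70/144 = 0.48611… → S = 48.6%
(the 1/255 factors cancel in S and H, so raw channel differences can be used)
Max is B' → H = 60 × ((R-G)/Δ + 4) = 60 × ((37-80)/70 + 4)
  -43/70 + 4 = -0.6142… + 4 = 3.3857…
  H = 60 × 3.3857… = 203.142…° → H = 203.1°
= HSL(203.1°, 48.6%, 28.2%)


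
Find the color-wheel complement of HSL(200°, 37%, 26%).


Complement = opposite side of color wheel = hue + 180°
H' = (200 + 180) mod 360 = 20°
S and L unchanged.
= HSL(20°, 37%, 26%)


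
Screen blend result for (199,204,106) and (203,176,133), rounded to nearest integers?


Screen: C = 255 - (255-A)×(255-B)/255, rounded to nearest integer
R: 255 - (255-199)×(255-203)/255 = 255 - 2912/255 ≈ 255 - 11.420 = 243.580 → 244
G: 255 - (255-204)×(255-176)/255 = 255 - 4029/255 ≈ 255 - 15.800 = 239.200 → 239
B: 255 - (255-106)×(255-133)/255 = 255 - 18178/255 ≈ 255 - 71.286 = 183.714 → 184
= RGB(244, 239, 184)


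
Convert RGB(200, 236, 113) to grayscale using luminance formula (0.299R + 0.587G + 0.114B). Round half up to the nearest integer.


Gray = 0.299×R + 0.587×G + 0.114×B
Gray = 0.299×200 + 0.587×236 + 0.114×113
Gray = 59.800 + 138.532 + 12.882
Gray = 211.214 → round half up → 211
Gray = 211


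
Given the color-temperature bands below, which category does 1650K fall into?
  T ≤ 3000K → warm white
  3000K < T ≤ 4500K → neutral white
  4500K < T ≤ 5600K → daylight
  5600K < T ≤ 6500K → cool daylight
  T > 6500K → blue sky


Temperature: 1650K
1650K ≤ 3000K → warm white
Classification: warm white


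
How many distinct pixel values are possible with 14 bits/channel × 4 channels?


Total bits = 14 bits/channel × 4 channels = 56 bits
Distinct pixel values = 2^56
= 72,057,594,037,927,936 pixel values


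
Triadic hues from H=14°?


Triadic: equally spaced at 120° intervals
H1 = 14°
H2 = (14 + 120) mod 360 = 134°
H3 = (14 + 240) mod 360 = 254°
Triadic = 14°, 134°, 254°


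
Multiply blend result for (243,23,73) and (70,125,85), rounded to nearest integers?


Multiply: C = A×B/255, rounded to nearest integer
R: 243×70/255 = 17010/255 ≈ 66.706 → 67
G: 23×125/255 = 2875/255 ≈ 11.275 → 11
B: 73×85/255 = 6205/255 ≈ 24.333 → 24
= RGB(67, 11, 24)


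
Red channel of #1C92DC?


Color: #1C92DC
R = 1C = 28
G = 92 = 146
B = DC = 220
Red = 28


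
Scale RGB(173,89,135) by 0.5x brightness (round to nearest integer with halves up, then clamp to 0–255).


Multiply each channel by 0.5, round half up, clamp to [0, 255]
R: 173×0.5 = 86.5 → round → 87
G: 89×0.5 = 44.5 → round → 45
B: 135×0.5 = 67.5 → round → 68
= RGB(87, 45, 68)


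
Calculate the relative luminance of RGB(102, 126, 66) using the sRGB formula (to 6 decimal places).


Linearize each channel (sRGB transfer function): c = v/255; c_lin = c/12.92 if c ≤ 0.04045, else ((c+0.055)/1.055)^2.4
  R: 102/255 ≈ 0.400000 > 0.04045 → ((0.400000+0.055)/1.055)^2.4 ≈ 0.132868
  G: 126/255 ≈ 0.494118 > 0.04045 → ((0.494118+0.055)/1.055)^2.4 ≈ 0.208637
  B: 66/255 ≈ 0.258824 > 0.04045 → ((0.258824+0.055)/1.055)^2.4 ≈ 0.054480
R_lin = 0.132868, G_lin = 0.208637, B_lin = 0.054480
L = 0.2126×R + 0.7152×G + 0.0722×B
L = 0.2126×0.132868 + 0.7152×0.208637 + 0.0722×0.054480
L ≈ 0.181398


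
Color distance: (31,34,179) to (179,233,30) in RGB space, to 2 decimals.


d = √[(R₁-R₂)² + (G₁-G₂)² + (B₁-B₂)²]
d = √[(31-179)² + (34-233)² + (179-30)²]
d = √[21904 + 39601 + 22201]
d = √83706
d ≈ 289.32


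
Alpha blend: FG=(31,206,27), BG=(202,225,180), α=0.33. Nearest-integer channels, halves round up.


C = α×F + (1-α)×B, with 1-α = 0.67
R: 0.33×31 + 0.67×202 = 10.23 + 135.34 = 145.57 → 146
G: 0.33×206 + 0.67×225 = 67.98 + 150.75 = 218.73 → 219
B: 0.33×27 + 0.67×180 = 8.91 + 120.60 = 129.51 → 130
= RGB(146, 219, 130)


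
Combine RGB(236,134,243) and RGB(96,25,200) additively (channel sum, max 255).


Additive: each channel = min(255, C₁+C₂)
R: 236+96 = 332 → 255
G: 134+25 = 159 → 159
B: 243+200 = 443 → 255
= RGB(255, 159, 255)


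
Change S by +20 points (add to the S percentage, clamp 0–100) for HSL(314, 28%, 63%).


Original S = 28%
Adjustment = +20 percentage points
New S = 28 + (20) = 48
Clamp to [0, 100] → 48
= HSL(314°, 48%, 63%)


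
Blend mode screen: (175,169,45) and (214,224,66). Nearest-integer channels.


Screen: C = 255 - (255-A)×(255-B)/255, rounded to nearest integer
R: 255 - (255-175)×(255-214)/255 = 255 - 3280/255 ≈ 255 - 12.863 = 242.137 → 242
G: 255 - (255-169)×(255-224)/255 = 255 - 2666/255 ≈ 255 - 10.455 = 244.545 → 245
B: 255 - (255-45)×(255-66)/255 = 255 - 39690/255 ≈ 255 - 155.647 = 99.353 → 99
= RGB(242, 245, 99)


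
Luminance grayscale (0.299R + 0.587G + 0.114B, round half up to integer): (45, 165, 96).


Gray = 0.299×R + 0.587×G + 0.114×B
Gray = 0.299×45 + 0.587×165 + 0.114×96
Gray = 13.455 + 96.855 + 10.944
Gray = 121.254 → round half up → 121
Gray = 121
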